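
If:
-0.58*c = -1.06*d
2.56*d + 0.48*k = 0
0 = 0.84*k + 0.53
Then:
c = 0.22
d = 0.12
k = -0.63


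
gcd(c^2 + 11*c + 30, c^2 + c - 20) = c + 5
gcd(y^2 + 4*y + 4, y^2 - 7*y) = 1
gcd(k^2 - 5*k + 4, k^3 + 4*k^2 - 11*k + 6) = k - 1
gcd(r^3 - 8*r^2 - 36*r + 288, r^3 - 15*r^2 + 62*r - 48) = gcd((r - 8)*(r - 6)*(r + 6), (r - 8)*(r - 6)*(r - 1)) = r^2 - 14*r + 48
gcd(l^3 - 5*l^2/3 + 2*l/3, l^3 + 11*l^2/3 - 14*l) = l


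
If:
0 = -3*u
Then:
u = 0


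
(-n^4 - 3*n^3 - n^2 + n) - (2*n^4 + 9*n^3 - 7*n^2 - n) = -3*n^4 - 12*n^3 + 6*n^2 + 2*n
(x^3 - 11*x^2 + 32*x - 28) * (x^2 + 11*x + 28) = x^5 - 61*x^3 + 16*x^2 + 588*x - 784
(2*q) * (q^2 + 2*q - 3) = 2*q^3 + 4*q^2 - 6*q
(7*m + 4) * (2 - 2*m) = -14*m^2 + 6*m + 8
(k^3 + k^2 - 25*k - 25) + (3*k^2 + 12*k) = k^3 + 4*k^2 - 13*k - 25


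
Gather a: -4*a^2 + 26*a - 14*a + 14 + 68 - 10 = -4*a^2 + 12*a + 72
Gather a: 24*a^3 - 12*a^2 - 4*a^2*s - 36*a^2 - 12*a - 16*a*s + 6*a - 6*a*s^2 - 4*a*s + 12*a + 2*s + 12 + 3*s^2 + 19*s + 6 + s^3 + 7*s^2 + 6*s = 24*a^3 + a^2*(-4*s - 48) + a*(-6*s^2 - 20*s + 6) + s^3 + 10*s^2 + 27*s + 18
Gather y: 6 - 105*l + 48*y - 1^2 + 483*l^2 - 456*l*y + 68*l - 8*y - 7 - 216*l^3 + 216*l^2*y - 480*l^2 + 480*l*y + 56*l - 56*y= -216*l^3 + 3*l^2 + 19*l + y*(216*l^2 + 24*l - 16) - 2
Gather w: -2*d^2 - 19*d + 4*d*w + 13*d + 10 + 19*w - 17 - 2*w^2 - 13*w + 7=-2*d^2 - 6*d - 2*w^2 + w*(4*d + 6)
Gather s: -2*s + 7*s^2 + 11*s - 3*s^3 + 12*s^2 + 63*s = -3*s^3 + 19*s^2 + 72*s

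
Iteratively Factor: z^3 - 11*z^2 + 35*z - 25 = (z - 5)*(z^2 - 6*z + 5) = (z - 5)^2*(z - 1)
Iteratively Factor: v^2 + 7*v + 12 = (v + 3)*(v + 4)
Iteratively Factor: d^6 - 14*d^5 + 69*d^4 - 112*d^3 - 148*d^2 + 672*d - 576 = (d - 2)*(d^5 - 12*d^4 + 45*d^3 - 22*d^2 - 192*d + 288) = (d - 4)*(d - 2)*(d^4 - 8*d^3 + 13*d^2 + 30*d - 72) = (d - 4)^2*(d - 2)*(d^3 - 4*d^2 - 3*d + 18) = (d - 4)^2*(d - 3)*(d - 2)*(d^2 - d - 6) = (d - 4)^2*(d - 3)*(d - 2)*(d + 2)*(d - 3)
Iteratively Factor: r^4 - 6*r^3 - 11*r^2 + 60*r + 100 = (r - 5)*(r^3 - r^2 - 16*r - 20) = (r - 5)^2*(r^2 + 4*r + 4) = (r - 5)^2*(r + 2)*(r + 2)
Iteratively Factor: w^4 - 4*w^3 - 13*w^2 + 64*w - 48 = (w - 3)*(w^3 - w^2 - 16*w + 16) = (w - 3)*(w - 1)*(w^2 - 16) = (w - 3)*(w - 1)*(w + 4)*(w - 4)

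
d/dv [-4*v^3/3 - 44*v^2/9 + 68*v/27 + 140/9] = -4*v^2 - 88*v/9 + 68/27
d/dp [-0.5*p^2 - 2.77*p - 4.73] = -1.0*p - 2.77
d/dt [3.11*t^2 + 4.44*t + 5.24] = 6.22*t + 4.44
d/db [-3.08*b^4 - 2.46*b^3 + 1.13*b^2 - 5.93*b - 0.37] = -12.32*b^3 - 7.38*b^2 + 2.26*b - 5.93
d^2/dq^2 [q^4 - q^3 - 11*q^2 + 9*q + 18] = 12*q^2 - 6*q - 22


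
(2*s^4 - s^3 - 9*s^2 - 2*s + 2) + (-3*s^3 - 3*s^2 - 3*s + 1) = 2*s^4 - 4*s^3 - 12*s^2 - 5*s + 3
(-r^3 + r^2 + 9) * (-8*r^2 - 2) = 8*r^5 - 8*r^4 + 2*r^3 - 74*r^2 - 18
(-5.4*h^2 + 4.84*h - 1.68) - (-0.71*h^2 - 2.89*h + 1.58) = -4.69*h^2 + 7.73*h - 3.26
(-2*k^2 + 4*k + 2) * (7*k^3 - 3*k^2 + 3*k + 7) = -14*k^5 + 34*k^4 - 4*k^3 - 8*k^2 + 34*k + 14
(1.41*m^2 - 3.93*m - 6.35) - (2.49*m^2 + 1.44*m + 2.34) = -1.08*m^2 - 5.37*m - 8.69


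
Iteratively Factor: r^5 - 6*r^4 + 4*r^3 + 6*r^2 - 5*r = (r - 1)*(r^4 - 5*r^3 - r^2 + 5*r) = (r - 5)*(r - 1)*(r^3 - r) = (r - 5)*(r - 1)^2*(r^2 + r) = (r - 5)*(r - 1)^2*(r + 1)*(r)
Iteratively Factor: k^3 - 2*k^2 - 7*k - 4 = (k + 1)*(k^2 - 3*k - 4) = (k - 4)*(k + 1)*(k + 1)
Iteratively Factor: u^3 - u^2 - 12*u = (u)*(u^2 - u - 12) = u*(u + 3)*(u - 4)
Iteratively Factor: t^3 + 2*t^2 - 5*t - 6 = (t + 1)*(t^2 + t - 6) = (t - 2)*(t + 1)*(t + 3)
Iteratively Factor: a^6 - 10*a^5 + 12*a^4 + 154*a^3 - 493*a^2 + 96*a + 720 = (a - 5)*(a^5 - 5*a^4 - 13*a^3 + 89*a^2 - 48*a - 144) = (a - 5)*(a - 3)*(a^4 - 2*a^3 - 19*a^2 + 32*a + 48) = (a - 5)*(a - 3)*(a + 4)*(a^3 - 6*a^2 + 5*a + 12) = (a - 5)*(a - 4)*(a - 3)*(a + 4)*(a^2 - 2*a - 3) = (a - 5)*(a - 4)*(a - 3)*(a + 1)*(a + 4)*(a - 3)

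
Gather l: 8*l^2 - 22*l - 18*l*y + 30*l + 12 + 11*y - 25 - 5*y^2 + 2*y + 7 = 8*l^2 + l*(8 - 18*y) - 5*y^2 + 13*y - 6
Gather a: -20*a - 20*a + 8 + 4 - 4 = 8 - 40*a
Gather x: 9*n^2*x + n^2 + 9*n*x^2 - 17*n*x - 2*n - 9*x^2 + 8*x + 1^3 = n^2 - 2*n + x^2*(9*n - 9) + x*(9*n^2 - 17*n + 8) + 1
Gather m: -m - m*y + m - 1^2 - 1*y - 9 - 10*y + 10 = -m*y - 11*y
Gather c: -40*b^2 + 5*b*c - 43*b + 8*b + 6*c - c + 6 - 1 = -40*b^2 - 35*b + c*(5*b + 5) + 5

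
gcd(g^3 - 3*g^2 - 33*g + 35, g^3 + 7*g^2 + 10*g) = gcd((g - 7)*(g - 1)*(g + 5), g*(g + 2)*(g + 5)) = g + 5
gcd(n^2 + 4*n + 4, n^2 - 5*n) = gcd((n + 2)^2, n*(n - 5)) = 1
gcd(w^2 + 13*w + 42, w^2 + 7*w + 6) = w + 6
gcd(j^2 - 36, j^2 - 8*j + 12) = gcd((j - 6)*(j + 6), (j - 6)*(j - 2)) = j - 6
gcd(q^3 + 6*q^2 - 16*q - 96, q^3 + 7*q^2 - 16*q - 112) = q^2 - 16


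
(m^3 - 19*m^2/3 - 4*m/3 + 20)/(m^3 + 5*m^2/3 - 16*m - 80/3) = (m^2 - 8*m + 12)/(m^2 - 16)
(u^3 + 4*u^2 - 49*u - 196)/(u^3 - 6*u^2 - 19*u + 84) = (u + 7)/(u - 3)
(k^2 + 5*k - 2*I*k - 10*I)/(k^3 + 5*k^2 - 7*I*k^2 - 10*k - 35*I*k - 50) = 1/(k - 5*I)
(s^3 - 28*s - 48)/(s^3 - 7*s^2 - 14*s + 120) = (s + 2)/(s - 5)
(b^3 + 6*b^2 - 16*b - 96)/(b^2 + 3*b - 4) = (b^2 + 2*b - 24)/(b - 1)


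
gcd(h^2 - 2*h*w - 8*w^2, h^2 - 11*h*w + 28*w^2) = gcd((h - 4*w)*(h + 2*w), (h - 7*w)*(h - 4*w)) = -h + 4*w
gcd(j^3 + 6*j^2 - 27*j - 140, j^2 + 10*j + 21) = j + 7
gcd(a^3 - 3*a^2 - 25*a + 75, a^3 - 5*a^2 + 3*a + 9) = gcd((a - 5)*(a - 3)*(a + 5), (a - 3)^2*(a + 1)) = a - 3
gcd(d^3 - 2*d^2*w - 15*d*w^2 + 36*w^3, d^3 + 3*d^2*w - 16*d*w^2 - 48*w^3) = d + 4*w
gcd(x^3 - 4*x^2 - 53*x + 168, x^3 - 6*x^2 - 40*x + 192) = x - 8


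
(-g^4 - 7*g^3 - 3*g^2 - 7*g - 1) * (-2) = 2*g^4 + 14*g^3 + 6*g^2 + 14*g + 2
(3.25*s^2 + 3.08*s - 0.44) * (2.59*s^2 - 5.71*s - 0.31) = 8.4175*s^4 - 10.5803*s^3 - 19.7339*s^2 + 1.5576*s + 0.1364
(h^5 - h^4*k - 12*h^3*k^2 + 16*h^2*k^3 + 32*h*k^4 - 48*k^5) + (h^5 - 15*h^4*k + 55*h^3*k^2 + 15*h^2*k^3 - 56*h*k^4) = 2*h^5 - 16*h^4*k + 43*h^3*k^2 + 31*h^2*k^3 - 24*h*k^4 - 48*k^5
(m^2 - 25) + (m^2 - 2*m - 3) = 2*m^2 - 2*m - 28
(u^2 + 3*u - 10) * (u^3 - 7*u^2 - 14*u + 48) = u^5 - 4*u^4 - 45*u^3 + 76*u^2 + 284*u - 480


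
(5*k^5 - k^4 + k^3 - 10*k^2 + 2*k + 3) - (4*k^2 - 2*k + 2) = 5*k^5 - k^4 + k^3 - 14*k^2 + 4*k + 1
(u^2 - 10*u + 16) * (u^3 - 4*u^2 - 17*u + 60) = u^5 - 14*u^4 + 39*u^3 + 166*u^2 - 872*u + 960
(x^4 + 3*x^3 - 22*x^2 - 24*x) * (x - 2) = x^5 + x^4 - 28*x^3 + 20*x^2 + 48*x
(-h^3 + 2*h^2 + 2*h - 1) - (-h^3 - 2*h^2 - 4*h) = 4*h^2 + 6*h - 1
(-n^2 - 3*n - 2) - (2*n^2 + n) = -3*n^2 - 4*n - 2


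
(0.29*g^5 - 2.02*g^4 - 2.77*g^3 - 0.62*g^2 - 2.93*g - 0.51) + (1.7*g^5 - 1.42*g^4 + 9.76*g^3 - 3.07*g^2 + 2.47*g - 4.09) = 1.99*g^5 - 3.44*g^4 + 6.99*g^3 - 3.69*g^2 - 0.46*g - 4.6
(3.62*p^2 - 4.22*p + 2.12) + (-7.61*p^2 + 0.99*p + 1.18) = -3.99*p^2 - 3.23*p + 3.3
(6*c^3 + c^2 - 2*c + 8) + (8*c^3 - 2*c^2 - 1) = 14*c^3 - c^2 - 2*c + 7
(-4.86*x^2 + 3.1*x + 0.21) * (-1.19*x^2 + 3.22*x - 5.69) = 5.7834*x^4 - 19.3382*x^3 + 37.3855*x^2 - 16.9628*x - 1.1949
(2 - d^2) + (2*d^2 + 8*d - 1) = d^2 + 8*d + 1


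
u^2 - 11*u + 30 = (u - 6)*(u - 5)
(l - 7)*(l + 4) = l^2 - 3*l - 28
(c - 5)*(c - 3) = c^2 - 8*c + 15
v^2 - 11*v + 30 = (v - 6)*(v - 5)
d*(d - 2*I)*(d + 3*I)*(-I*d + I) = -I*d^4 + d^3 + I*d^3 - d^2 - 6*I*d^2 + 6*I*d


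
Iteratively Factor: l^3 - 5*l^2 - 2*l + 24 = (l - 3)*(l^2 - 2*l - 8) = (l - 4)*(l - 3)*(l + 2)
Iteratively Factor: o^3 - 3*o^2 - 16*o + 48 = (o - 4)*(o^2 + o - 12) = (o - 4)*(o + 4)*(o - 3)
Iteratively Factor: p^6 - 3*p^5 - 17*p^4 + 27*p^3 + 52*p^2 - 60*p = (p - 5)*(p^5 + 2*p^4 - 7*p^3 - 8*p^2 + 12*p) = (p - 5)*(p - 2)*(p^4 + 4*p^3 + p^2 - 6*p) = (p - 5)*(p - 2)*(p - 1)*(p^3 + 5*p^2 + 6*p) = (p - 5)*(p - 2)*(p - 1)*(p + 3)*(p^2 + 2*p) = (p - 5)*(p - 2)*(p - 1)*(p + 2)*(p + 3)*(p)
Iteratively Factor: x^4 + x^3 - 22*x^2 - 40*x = (x + 4)*(x^3 - 3*x^2 - 10*x) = x*(x + 4)*(x^2 - 3*x - 10) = x*(x + 2)*(x + 4)*(x - 5)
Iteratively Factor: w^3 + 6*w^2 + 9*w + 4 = (w + 4)*(w^2 + 2*w + 1) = (w + 1)*(w + 4)*(w + 1)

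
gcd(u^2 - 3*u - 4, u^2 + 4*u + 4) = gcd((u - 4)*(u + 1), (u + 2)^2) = 1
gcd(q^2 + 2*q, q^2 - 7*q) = q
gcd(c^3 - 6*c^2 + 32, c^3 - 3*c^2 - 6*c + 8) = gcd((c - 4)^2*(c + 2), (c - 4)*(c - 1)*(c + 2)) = c^2 - 2*c - 8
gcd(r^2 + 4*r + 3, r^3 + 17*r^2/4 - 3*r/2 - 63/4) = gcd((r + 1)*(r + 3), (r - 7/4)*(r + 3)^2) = r + 3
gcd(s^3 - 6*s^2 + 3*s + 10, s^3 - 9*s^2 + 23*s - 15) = s - 5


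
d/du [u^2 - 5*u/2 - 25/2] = 2*u - 5/2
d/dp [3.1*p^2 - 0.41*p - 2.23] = 6.2*p - 0.41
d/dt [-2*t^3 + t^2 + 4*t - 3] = -6*t^2 + 2*t + 4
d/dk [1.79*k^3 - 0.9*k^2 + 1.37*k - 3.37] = 5.37*k^2 - 1.8*k + 1.37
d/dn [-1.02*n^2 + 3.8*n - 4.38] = 3.8 - 2.04*n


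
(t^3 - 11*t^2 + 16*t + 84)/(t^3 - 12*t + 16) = (t^3 - 11*t^2 + 16*t + 84)/(t^3 - 12*t + 16)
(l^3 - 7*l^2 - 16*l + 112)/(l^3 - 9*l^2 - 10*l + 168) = (l - 4)/(l - 6)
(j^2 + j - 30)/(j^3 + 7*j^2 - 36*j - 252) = (j - 5)/(j^2 + j - 42)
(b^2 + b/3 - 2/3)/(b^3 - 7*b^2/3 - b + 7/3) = (3*b - 2)/(3*b^2 - 10*b + 7)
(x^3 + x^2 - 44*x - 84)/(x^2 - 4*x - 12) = (x^2 - x - 42)/(x - 6)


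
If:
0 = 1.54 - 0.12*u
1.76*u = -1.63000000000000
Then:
No Solution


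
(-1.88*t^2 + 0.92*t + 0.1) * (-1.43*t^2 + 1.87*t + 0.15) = 2.6884*t^4 - 4.8312*t^3 + 1.2954*t^2 + 0.325*t + 0.015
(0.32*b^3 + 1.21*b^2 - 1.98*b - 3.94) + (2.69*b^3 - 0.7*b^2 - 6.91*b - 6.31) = 3.01*b^3 + 0.51*b^2 - 8.89*b - 10.25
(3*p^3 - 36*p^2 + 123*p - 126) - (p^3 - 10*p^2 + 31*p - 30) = 2*p^3 - 26*p^2 + 92*p - 96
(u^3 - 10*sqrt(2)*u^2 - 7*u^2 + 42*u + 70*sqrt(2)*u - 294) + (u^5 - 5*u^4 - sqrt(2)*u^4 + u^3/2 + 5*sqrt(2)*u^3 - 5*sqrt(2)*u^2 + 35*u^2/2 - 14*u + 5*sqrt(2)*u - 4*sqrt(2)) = u^5 - 5*u^4 - sqrt(2)*u^4 + 3*u^3/2 + 5*sqrt(2)*u^3 - 15*sqrt(2)*u^2 + 21*u^2/2 + 28*u + 75*sqrt(2)*u - 294 - 4*sqrt(2)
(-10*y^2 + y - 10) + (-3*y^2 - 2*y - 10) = -13*y^2 - y - 20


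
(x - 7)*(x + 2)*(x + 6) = x^3 + x^2 - 44*x - 84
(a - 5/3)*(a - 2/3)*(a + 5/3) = a^3 - 2*a^2/3 - 25*a/9 + 50/27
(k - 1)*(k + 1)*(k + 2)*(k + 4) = k^4 + 6*k^3 + 7*k^2 - 6*k - 8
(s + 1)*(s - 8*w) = s^2 - 8*s*w + s - 8*w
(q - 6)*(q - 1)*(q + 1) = q^3 - 6*q^2 - q + 6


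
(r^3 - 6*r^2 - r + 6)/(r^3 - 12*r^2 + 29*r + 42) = (r - 1)/(r - 7)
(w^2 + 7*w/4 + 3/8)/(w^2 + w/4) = (w + 3/2)/w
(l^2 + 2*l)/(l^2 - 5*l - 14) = l/(l - 7)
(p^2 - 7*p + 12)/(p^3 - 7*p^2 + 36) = (p - 4)/(p^2 - 4*p - 12)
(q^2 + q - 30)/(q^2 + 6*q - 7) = (q^2 + q - 30)/(q^2 + 6*q - 7)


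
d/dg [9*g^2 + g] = 18*g + 1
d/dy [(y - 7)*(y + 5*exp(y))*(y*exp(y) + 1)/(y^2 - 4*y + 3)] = (-2*(y - 7)*(y - 2)*(y + 5*exp(y))*(y*exp(y) + 1) + (y^2 - 4*y + 3)*((y - 7)*(y + 1)*(y + 5*exp(y))*exp(y) + (y - 7)*(y*exp(y) + 1)*(5*exp(y) + 1) + (y + 5*exp(y))*(y*exp(y) + 1)))/(y^2 - 4*y + 3)^2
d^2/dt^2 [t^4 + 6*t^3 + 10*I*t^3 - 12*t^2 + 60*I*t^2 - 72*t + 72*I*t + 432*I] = 12*t^2 + 12*t*(3 + 5*I) - 24 + 120*I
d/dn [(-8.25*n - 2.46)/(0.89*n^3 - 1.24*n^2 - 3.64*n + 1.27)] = (14.685*n^3 - 3.6618*n^2 - 6.1008*n - 19.4319)/(0.7921*n^6 - 2.2072*n^5 - 4.9416*n^4 + 11.2878*n^3 + 10.1*n^2 - 9.2456*n + 1.6129)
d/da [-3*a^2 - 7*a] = -6*a - 7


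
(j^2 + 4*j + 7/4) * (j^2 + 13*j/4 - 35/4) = j^4 + 29*j^3/4 + 6*j^2 - 469*j/16 - 245/16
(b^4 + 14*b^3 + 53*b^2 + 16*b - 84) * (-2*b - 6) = -2*b^5 - 34*b^4 - 190*b^3 - 350*b^2 + 72*b + 504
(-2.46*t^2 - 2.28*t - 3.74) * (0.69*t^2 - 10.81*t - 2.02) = -1.6974*t^4 + 25.0194*t^3 + 27.0354*t^2 + 45.035*t + 7.5548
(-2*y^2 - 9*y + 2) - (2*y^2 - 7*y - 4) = -4*y^2 - 2*y + 6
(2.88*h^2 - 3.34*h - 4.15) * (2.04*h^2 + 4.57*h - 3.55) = 5.8752*h^4 + 6.348*h^3 - 33.9538*h^2 - 7.1085*h + 14.7325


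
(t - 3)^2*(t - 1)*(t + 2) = t^4 - 5*t^3 + t^2 + 21*t - 18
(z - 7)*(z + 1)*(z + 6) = z^3 - 43*z - 42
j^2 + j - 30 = (j - 5)*(j + 6)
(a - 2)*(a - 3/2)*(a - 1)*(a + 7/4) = a^4 - 11*a^3/4 - 11*a^2/8 + 67*a/8 - 21/4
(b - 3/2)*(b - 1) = b^2 - 5*b/2 + 3/2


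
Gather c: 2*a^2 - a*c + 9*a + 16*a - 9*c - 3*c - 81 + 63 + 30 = 2*a^2 + 25*a + c*(-a - 12) + 12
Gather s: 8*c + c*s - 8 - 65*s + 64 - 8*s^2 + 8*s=8*c - 8*s^2 + s*(c - 57) + 56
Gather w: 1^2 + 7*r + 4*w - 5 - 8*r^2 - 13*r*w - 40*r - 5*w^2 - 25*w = -8*r^2 - 33*r - 5*w^2 + w*(-13*r - 21) - 4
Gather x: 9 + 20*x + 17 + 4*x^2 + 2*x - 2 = 4*x^2 + 22*x + 24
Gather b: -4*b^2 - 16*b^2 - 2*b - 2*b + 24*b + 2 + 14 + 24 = -20*b^2 + 20*b + 40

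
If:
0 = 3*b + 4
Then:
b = -4/3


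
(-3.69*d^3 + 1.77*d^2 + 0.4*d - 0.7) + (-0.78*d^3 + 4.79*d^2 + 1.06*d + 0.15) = -4.47*d^3 + 6.56*d^2 + 1.46*d - 0.55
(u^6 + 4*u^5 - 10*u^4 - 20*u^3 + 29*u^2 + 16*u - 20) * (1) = u^6 + 4*u^5 - 10*u^4 - 20*u^3 + 29*u^2 + 16*u - 20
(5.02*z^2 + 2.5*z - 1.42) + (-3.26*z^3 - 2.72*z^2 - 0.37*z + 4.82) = -3.26*z^3 + 2.3*z^2 + 2.13*z + 3.4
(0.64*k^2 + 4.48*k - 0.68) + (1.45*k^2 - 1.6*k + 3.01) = 2.09*k^2 + 2.88*k + 2.33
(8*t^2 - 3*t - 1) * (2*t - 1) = 16*t^3 - 14*t^2 + t + 1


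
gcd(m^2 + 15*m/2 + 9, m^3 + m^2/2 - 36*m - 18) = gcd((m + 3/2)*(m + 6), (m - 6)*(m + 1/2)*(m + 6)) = m + 6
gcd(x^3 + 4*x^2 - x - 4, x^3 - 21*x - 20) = x^2 + 5*x + 4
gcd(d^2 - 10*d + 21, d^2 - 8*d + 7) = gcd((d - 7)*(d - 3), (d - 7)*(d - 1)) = d - 7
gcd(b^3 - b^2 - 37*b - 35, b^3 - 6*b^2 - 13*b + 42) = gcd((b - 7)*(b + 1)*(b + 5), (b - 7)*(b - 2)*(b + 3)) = b - 7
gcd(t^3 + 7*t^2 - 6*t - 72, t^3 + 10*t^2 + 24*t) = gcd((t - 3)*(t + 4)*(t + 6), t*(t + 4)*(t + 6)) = t^2 + 10*t + 24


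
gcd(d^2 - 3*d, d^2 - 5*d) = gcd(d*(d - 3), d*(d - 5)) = d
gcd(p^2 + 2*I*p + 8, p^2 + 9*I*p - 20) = p + 4*I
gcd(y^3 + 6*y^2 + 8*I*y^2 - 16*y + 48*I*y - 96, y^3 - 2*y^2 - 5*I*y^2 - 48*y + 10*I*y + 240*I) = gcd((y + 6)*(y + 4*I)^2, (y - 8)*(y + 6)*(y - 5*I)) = y + 6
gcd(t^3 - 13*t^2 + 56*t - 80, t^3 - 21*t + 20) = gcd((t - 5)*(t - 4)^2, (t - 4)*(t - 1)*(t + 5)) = t - 4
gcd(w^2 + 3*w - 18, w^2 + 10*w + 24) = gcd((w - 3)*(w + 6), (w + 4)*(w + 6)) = w + 6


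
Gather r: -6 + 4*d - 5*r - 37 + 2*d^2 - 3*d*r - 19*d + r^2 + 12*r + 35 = 2*d^2 - 15*d + r^2 + r*(7 - 3*d) - 8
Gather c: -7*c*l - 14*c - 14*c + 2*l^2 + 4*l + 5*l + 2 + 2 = c*(-7*l - 28) + 2*l^2 + 9*l + 4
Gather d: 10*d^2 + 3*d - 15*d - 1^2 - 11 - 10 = 10*d^2 - 12*d - 22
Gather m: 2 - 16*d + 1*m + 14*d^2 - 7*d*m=14*d^2 - 16*d + m*(1 - 7*d) + 2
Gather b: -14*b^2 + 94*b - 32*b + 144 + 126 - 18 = -14*b^2 + 62*b + 252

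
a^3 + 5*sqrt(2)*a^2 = a^2*(a + 5*sqrt(2))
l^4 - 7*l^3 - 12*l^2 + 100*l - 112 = (l - 7)*(l - 2)^2*(l + 4)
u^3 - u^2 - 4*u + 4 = (u - 2)*(u - 1)*(u + 2)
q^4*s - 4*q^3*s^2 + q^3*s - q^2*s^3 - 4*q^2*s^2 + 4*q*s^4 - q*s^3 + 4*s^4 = (q - 4*s)*(q - s)*(q + s)*(q*s + s)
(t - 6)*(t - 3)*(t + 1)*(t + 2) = t^4 - 6*t^3 - 7*t^2 + 36*t + 36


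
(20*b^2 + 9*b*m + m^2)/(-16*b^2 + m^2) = (-5*b - m)/(4*b - m)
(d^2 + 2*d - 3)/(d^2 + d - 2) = (d + 3)/(d + 2)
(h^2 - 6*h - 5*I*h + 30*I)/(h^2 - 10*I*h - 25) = (h - 6)/(h - 5*I)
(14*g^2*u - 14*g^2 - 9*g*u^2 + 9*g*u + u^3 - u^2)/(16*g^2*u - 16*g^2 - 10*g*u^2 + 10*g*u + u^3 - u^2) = (-7*g + u)/(-8*g + u)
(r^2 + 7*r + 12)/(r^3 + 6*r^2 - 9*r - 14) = (r^2 + 7*r + 12)/(r^3 + 6*r^2 - 9*r - 14)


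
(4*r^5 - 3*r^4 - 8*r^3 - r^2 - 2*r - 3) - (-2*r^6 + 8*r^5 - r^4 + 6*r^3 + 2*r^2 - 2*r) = 2*r^6 - 4*r^5 - 2*r^4 - 14*r^3 - 3*r^2 - 3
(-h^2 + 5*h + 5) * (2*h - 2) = -2*h^3 + 12*h^2 - 10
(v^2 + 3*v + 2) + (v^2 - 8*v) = 2*v^2 - 5*v + 2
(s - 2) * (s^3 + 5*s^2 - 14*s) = s^4 + 3*s^3 - 24*s^2 + 28*s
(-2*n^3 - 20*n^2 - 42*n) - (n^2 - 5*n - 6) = -2*n^3 - 21*n^2 - 37*n + 6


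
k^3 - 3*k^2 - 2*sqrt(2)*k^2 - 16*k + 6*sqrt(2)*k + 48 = (k - 3)*(k - 4*sqrt(2))*(k + 2*sqrt(2))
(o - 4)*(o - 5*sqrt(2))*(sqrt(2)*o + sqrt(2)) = sqrt(2)*o^3 - 10*o^2 - 3*sqrt(2)*o^2 - 4*sqrt(2)*o + 30*o + 40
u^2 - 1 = (u - 1)*(u + 1)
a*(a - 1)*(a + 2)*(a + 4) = a^4 + 5*a^3 + 2*a^2 - 8*a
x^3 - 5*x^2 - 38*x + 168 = (x - 7)*(x - 4)*(x + 6)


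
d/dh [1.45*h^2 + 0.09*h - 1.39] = 2.9*h + 0.09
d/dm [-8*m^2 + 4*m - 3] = 4 - 16*m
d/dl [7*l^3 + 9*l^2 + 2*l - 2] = 21*l^2 + 18*l + 2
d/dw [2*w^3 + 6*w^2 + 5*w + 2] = 6*w^2 + 12*w + 5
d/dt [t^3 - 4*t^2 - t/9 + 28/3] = 3*t^2 - 8*t - 1/9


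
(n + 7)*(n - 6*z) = n^2 - 6*n*z + 7*n - 42*z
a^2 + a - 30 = (a - 5)*(a + 6)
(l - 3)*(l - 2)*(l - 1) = l^3 - 6*l^2 + 11*l - 6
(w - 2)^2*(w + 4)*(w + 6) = w^4 + 6*w^3 - 12*w^2 - 56*w + 96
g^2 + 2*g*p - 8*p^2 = (g - 2*p)*(g + 4*p)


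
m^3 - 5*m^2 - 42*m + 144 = (m - 8)*(m - 3)*(m + 6)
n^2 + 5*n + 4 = (n + 1)*(n + 4)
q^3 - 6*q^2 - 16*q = q*(q - 8)*(q + 2)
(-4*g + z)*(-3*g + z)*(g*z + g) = 12*g^3*z + 12*g^3 - 7*g^2*z^2 - 7*g^2*z + g*z^3 + g*z^2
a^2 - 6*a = a*(a - 6)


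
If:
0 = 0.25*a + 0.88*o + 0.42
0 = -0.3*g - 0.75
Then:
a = -3.52*o - 1.68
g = -2.50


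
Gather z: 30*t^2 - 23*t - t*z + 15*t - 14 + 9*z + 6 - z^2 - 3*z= 30*t^2 - 8*t - z^2 + z*(6 - t) - 8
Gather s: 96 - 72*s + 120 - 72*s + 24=240 - 144*s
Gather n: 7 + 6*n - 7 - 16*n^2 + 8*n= -16*n^2 + 14*n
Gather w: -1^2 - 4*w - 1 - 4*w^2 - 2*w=-4*w^2 - 6*w - 2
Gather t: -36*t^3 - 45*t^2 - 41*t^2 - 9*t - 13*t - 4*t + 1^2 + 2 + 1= -36*t^3 - 86*t^2 - 26*t + 4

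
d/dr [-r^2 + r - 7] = 1 - 2*r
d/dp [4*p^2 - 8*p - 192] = 8*p - 8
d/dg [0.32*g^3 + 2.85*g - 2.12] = 0.96*g^2 + 2.85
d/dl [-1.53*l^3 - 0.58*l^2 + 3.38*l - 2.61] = -4.59*l^2 - 1.16*l + 3.38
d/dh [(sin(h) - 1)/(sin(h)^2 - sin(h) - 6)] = (2*sin(h) + cos(h)^2 - 8)*cos(h)/(sin(h) + cos(h)^2 + 5)^2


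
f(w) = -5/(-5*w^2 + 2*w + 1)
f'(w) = -5*(10*w - 2)/(-5*w^2 + 2*w + 1)^2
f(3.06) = 0.13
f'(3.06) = -0.09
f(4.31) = 0.06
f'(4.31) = -0.03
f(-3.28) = 0.08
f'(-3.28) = 0.05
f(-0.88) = 1.08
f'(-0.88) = 2.52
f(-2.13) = 0.19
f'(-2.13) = 0.17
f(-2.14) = 0.19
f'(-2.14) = 0.17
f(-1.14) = 0.64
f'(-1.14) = 1.11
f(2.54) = 0.19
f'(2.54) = -0.17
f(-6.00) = 0.03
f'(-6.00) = 0.01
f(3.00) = 0.13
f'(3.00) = -0.10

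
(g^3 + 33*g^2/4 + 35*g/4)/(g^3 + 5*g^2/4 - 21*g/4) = (4*g^2 + 33*g + 35)/(4*g^2 + 5*g - 21)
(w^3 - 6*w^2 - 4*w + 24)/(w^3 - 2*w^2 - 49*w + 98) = (w^2 - 4*w - 12)/(w^2 - 49)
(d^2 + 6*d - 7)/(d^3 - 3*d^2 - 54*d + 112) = (d - 1)/(d^2 - 10*d + 16)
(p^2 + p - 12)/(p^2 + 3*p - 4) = (p - 3)/(p - 1)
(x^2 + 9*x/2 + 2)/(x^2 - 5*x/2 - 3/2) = (x + 4)/(x - 3)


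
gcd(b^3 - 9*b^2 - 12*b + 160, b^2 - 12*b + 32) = b - 8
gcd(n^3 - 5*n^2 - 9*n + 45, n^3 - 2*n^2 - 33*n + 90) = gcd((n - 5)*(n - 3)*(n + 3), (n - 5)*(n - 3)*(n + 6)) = n^2 - 8*n + 15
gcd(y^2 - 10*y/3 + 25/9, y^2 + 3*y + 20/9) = 1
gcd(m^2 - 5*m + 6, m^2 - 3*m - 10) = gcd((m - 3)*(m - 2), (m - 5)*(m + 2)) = 1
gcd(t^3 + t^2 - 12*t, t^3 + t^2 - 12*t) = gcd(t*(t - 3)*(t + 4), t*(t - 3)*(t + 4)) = t^3 + t^2 - 12*t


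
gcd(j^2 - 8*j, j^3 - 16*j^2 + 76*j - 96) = j - 8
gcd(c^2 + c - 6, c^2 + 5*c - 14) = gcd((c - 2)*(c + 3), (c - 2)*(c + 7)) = c - 2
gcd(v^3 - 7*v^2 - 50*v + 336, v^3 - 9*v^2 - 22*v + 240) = v^2 - 14*v + 48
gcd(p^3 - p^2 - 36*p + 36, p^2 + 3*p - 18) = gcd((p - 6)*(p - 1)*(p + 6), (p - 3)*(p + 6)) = p + 6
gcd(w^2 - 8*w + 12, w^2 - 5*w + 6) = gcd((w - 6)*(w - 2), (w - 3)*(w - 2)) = w - 2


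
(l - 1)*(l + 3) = l^2 + 2*l - 3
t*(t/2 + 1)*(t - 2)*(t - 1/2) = t^4/2 - t^3/4 - 2*t^2 + t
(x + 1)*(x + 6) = x^2 + 7*x + 6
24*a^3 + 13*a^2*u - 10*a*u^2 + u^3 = (-8*a + u)*(-3*a + u)*(a + u)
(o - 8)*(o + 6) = o^2 - 2*o - 48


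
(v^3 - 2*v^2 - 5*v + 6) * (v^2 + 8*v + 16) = v^5 + 6*v^4 - 5*v^3 - 66*v^2 - 32*v + 96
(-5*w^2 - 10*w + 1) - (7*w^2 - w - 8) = -12*w^2 - 9*w + 9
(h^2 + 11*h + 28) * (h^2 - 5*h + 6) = h^4 + 6*h^3 - 21*h^2 - 74*h + 168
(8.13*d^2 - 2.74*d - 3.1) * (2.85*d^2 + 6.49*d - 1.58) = 23.1705*d^4 + 44.9547*d^3 - 39.463*d^2 - 15.7898*d + 4.898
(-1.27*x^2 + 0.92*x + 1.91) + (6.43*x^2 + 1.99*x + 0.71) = 5.16*x^2 + 2.91*x + 2.62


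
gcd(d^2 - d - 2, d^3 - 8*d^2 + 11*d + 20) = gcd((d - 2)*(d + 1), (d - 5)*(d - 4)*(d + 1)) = d + 1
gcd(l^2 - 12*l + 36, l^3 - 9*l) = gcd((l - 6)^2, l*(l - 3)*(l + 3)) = 1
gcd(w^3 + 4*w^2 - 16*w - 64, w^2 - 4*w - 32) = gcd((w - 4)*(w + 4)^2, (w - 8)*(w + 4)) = w + 4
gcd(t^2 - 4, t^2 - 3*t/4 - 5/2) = t - 2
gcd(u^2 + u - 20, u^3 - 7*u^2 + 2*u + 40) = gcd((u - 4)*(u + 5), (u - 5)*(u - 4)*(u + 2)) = u - 4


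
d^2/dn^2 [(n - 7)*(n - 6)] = 2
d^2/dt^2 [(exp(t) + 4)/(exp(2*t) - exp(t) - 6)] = (exp(4*t) + 17*exp(3*t) + 24*exp(2*t) + 94*exp(t) + 12)*exp(t)/(exp(6*t) - 3*exp(5*t) - 15*exp(4*t) + 35*exp(3*t) + 90*exp(2*t) - 108*exp(t) - 216)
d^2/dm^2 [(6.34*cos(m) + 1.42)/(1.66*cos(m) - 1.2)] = (16.542232*sin(m)^2 - 11.95824*cos(m) + 16.542232)/(4.574296*cos(m)^3 - 9.92016*cos(m)^2 + 7.1712*cos(m) - 1.728)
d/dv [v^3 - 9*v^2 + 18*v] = 3*v^2 - 18*v + 18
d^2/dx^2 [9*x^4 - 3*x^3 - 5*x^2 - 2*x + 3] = 108*x^2 - 18*x - 10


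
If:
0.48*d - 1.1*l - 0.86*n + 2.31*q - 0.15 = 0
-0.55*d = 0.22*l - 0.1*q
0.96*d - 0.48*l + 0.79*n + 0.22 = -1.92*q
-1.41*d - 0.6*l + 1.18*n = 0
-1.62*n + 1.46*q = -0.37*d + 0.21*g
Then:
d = 0.23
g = -1.37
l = -0.73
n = -0.10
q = -0.37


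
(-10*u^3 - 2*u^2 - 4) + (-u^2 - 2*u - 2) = -10*u^3 - 3*u^2 - 2*u - 6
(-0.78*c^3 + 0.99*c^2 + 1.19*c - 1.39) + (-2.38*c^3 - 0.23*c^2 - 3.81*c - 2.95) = -3.16*c^3 + 0.76*c^2 - 2.62*c - 4.34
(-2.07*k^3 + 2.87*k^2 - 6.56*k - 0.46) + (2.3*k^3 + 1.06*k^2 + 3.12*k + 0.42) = 0.23*k^3 + 3.93*k^2 - 3.44*k - 0.04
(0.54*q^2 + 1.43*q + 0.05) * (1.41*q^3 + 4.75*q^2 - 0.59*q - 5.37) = 0.7614*q^5 + 4.5813*q^4 + 6.5444*q^3 - 3.506*q^2 - 7.7086*q - 0.2685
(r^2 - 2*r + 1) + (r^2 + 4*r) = 2*r^2 + 2*r + 1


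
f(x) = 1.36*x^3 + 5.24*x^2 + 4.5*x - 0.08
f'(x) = 4.08*x^2 + 10.48*x + 4.5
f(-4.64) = -44.01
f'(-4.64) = 43.71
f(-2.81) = -1.53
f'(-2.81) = 7.27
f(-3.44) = -8.91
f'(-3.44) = 16.73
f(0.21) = 1.11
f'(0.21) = 6.88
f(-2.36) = 0.61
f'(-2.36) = 2.49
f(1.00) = 11.02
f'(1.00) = 19.06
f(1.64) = 27.39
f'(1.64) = 32.66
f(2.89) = 89.52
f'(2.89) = 68.86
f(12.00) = 3158.56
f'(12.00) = 717.78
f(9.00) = 1456.30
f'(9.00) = 429.30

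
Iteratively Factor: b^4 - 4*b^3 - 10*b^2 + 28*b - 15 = (b + 3)*(b^3 - 7*b^2 + 11*b - 5) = (b - 1)*(b + 3)*(b^2 - 6*b + 5) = (b - 1)^2*(b + 3)*(b - 5)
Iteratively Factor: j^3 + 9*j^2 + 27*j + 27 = (j + 3)*(j^2 + 6*j + 9) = (j + 3)^2*(j + 3)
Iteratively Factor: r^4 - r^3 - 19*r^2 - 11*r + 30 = (r - 1)*(r^3 - 19*r - 30) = (r - 5)*(r - 1)*(r^2 + 5*r + 6) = (r - 5)*(r - 1)*(r + 3)*(r + 2)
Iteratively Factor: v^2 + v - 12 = (v + 4)*(v - 3)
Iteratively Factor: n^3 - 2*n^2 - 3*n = (n - 3)*(n^2 + n) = (n - 3)*(n + 1)*(n)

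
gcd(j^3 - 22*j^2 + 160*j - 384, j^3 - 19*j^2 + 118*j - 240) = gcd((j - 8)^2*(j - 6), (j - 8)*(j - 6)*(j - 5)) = j^2 - 14*j + 48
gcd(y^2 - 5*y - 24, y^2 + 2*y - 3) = y + 3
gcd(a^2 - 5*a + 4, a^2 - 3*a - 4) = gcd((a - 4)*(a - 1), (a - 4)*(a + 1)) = a - 4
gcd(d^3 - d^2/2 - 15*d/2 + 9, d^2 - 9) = d + 3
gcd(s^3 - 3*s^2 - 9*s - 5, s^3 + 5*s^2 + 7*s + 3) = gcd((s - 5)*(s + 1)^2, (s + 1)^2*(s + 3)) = s^2 + 2*s + 1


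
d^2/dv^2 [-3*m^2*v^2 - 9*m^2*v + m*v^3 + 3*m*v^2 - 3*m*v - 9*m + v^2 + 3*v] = -6*m^2 + 6*m*v + 6*m + 2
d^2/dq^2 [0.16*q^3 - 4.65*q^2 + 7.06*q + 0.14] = 0.96*q - 9.3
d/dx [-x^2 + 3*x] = 3 - 2*x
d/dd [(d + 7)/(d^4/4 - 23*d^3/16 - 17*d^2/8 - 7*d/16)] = 16*(-12*d^4 - 66*d^3 + 517*d^2 + 476*d + 49)/(d^2*(16*d^6 - 184*d^5 + 257*d^4 + 1508*d^3 + 1478*d^2 + 476*d + 49))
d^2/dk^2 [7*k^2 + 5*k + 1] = 14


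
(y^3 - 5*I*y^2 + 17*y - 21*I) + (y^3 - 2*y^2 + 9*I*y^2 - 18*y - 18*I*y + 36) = 2*y^3 - 2*y^2 + 4*I*y^2 - y - 18*I*y + 36 - 21*I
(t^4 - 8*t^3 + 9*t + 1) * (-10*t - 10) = -10*t^5 + 70*t^4 + 80*t^3 - 90*t^2 - 100*t - 10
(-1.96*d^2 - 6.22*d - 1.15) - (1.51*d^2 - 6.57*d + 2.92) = -3.47*d^2 + 0.350000000000001*d - 4.07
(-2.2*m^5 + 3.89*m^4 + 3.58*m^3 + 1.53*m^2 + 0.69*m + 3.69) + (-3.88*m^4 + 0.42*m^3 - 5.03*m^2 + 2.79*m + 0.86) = -2.2*m^5 + 0.0100000000000002*m^4 + 4.0*m^3 - 3.5*m^2 + 3.48*m + 4.55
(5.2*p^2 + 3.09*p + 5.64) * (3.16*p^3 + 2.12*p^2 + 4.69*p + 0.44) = 16.432*p^5 + 20.7884*p^4 + 48.7612*p^3 + 28.7369*p^2 + 27.8112*p + 2.4816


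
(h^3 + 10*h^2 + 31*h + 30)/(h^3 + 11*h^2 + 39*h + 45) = (h + 2)/(h + 3)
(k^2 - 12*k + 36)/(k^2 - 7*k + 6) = (k - 6)/(k - 1)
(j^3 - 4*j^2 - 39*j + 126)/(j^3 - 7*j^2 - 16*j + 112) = (j^2 + 3*j - 18)/(j^2 - 16)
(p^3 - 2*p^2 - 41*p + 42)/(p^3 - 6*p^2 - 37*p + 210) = (p - 1)/(p - 5)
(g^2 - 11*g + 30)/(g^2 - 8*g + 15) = (g - 6)/(g - 3)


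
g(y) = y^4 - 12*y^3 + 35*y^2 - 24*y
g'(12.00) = 2544.00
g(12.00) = 4752.00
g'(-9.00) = -6486.00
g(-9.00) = 18360.00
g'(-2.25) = -409.31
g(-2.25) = 393.50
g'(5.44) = -64.61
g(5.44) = -150.87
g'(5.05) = -73.44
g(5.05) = -123.69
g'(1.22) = 15.08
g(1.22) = 3.24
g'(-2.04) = -350.58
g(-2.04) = 313.81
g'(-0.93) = -123.45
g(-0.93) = 62.99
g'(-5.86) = -2475.35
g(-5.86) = 4936.49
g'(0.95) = 13.44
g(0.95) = -0.69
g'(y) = 4*y^3 - 36*y^2 + 70*y - 24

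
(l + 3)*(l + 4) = l^2 + 7*l + 12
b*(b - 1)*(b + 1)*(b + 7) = b^4 + 7*b^3 - b^2 - 7*b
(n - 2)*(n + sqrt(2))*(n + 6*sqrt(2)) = n^3 - 2*n^2 + 7*sqrt(2)*n^2 - 14*sqrt(2)*n + 12*n - 24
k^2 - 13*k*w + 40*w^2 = (k - 8*w)*(k - 5*w)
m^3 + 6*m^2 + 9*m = m*(m + 3)^2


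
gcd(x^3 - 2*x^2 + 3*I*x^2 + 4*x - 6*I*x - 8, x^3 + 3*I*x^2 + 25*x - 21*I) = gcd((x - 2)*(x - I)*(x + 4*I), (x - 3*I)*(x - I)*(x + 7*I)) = x - I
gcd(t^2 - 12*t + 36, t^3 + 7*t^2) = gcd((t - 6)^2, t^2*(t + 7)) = 1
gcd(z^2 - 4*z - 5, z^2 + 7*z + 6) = z + 1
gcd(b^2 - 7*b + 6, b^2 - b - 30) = b - 6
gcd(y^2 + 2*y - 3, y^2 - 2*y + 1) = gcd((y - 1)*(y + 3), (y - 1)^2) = y - 1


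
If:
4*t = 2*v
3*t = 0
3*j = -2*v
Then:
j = 0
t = 0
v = 0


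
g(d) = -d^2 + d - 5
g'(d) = 1 - 2*d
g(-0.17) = -5.20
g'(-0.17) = 1.34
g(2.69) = -9.55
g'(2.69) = -4.38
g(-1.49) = -8.71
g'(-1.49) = 3.98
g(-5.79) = -44.31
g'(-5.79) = 12.58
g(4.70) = -22.39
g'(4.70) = -8.40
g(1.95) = -6.85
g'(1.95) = -2.90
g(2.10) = -7.31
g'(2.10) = -3.20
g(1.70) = -6.19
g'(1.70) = -2.40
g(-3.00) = -17.00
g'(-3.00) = 7.00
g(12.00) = -137.00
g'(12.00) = -23.00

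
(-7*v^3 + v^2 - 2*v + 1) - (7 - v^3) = -6*v^3 + v^2 - 2*v - 6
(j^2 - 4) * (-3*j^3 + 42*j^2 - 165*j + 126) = -3*j^5 + 42*j^4 - 153*j^3 - 42*j^2 + 660*j - 504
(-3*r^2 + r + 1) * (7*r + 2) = -21*r^3 + r^2 + 9*r + 2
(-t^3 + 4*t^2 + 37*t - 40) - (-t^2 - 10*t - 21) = -t^3 + 5*t^2 + 47*t - 19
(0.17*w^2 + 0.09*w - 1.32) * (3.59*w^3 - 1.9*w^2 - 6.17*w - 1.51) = 0.6103*w^5 + 9.9999999999989e-5*w^4 - 5.9587*w^3 + 1.696*w^2 + 8.0085*w + 1.9932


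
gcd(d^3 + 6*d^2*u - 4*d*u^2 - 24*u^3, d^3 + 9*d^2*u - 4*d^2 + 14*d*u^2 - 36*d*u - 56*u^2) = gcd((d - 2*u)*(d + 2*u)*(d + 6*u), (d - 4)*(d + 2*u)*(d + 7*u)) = d + 2*u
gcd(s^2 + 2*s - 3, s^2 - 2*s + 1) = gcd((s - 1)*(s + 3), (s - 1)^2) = s - 1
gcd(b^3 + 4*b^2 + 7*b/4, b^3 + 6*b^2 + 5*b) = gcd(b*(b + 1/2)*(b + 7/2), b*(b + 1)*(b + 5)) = b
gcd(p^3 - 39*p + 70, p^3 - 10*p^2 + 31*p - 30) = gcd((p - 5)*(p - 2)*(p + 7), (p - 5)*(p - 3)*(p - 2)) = p^2 - 7*p + 10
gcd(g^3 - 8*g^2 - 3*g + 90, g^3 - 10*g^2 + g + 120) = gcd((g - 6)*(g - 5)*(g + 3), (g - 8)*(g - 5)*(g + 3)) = g^2 - 2*g - 15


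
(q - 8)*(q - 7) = q^2 - 15*q + 56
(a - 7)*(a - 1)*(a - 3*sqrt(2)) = a^3 - 8*a^2 - 3*sqrt(2)*a^2 + 7*a + 24*sqrt(2)*a - 21*sqrt(2)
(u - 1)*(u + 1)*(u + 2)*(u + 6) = u^4 + 8*u^3 + 11*u^2 - 8*u - 12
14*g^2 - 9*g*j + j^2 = (-7*g + j)*(-2*g + j)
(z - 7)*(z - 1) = z^2 - 8*z + 7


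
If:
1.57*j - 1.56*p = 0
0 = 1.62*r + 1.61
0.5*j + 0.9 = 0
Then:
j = -1.80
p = -1.81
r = -0.99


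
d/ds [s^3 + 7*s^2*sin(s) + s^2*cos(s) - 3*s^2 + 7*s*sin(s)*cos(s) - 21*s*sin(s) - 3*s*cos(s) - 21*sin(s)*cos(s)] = -s^2*sin(s) + 7*s^2*cos(s) + 3*s^2 + 17*s*sin(s) - 19*s*cos(s) + 7*s*cos(2*s) - 6*s - 21*sin(s) + 7*sin(2*s)/2 - 3*cos(s) - 21*cos(2*s)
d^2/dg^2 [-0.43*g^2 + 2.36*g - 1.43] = -0.860000000000000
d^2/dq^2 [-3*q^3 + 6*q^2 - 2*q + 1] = 12 - 18*q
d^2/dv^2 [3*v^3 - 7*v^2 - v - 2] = 18*v - 14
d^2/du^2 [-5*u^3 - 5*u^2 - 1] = -30*u - 10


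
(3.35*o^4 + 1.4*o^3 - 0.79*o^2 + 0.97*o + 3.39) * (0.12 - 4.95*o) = -16.5825*o^5 - 6.528*o^4 + 4.0785*o^3 - 4.8963*o^2 - 16.6641*o + 0.4068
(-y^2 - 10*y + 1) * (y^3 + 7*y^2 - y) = -y^5 - 17*y^4 - 68*y^3 + 17*y^2 - y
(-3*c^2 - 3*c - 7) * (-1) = 3*c^2 + 3*c + 7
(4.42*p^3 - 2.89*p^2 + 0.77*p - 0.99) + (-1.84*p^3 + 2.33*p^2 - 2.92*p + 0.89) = 2.58*p^3 - 0.56*p^2 - 2.15*p - 0.1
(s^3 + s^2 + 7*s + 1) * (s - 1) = s^4 + 6*s^2 - 6*s - 1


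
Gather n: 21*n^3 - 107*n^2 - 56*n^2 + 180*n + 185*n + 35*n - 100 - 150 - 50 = 21*n^3 - 163*n^2 + 400*n - 300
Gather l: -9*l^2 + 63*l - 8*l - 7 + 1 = -9*l^2 + 55*l - 6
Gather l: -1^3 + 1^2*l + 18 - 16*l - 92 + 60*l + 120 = 45*l + 45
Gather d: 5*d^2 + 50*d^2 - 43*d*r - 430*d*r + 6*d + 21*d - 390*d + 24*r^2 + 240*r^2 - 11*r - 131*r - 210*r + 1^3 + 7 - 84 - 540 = 55*d^2 + d*(-473*r - 363) + 264*r^2 - 352*r - 616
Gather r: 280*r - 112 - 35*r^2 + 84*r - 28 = -35*r^2 + 364*r - 140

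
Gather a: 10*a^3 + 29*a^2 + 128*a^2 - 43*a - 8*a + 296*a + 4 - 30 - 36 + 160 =10*a^3 + 157*a^2 + 245*a + 98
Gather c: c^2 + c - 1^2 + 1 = c^2 + c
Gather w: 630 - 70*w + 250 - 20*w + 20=900 - 90*w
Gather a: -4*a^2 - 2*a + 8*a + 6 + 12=-4*a^2 + 6*a + 18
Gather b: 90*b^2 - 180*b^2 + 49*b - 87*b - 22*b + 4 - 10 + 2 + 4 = -90*b^2 - 60*b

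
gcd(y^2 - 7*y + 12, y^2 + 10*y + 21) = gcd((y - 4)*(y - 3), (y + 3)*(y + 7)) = 1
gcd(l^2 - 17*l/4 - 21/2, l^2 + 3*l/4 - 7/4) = l + 7/4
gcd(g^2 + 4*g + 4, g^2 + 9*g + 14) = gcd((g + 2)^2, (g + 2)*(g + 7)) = g + 2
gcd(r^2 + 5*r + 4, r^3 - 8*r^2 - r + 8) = r + 1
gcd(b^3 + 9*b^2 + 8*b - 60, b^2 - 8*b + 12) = b - 2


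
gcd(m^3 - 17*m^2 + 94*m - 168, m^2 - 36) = m - 6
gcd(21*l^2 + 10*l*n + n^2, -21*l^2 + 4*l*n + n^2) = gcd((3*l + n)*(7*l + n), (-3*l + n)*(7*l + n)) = 7*l + n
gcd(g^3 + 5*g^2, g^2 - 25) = g + 5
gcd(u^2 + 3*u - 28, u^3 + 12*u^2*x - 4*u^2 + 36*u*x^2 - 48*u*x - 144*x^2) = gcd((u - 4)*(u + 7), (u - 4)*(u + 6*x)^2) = u - 4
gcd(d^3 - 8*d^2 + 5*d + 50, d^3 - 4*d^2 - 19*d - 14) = d + 2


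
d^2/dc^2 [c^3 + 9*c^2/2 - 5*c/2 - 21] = 6*c + 9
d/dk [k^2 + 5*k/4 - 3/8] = 2*k + 5/4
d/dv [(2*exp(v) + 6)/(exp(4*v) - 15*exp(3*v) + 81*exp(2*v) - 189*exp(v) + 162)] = 6*(27 - exp(2*v))*exp(v)/(exp(6*v) - 24*exp(5*v) + 234*exp(4*v) - 1188*exp(3*v) + 3321*exp(2*v) - 4860*exp(v) + 2916)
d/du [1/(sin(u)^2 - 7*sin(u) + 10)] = (7 - 2*sin(u))*cos(u)/(sin(u)^2 - 7*sin(u) + 10)^2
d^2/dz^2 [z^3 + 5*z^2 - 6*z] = 6*z + 10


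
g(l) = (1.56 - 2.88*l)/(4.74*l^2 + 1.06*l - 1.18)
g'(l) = (1.56 - 2.88*l)*(-9.48*l - 1.06)/(4.74*l^2 + 1.06*l - 1.18)^2 - 2.88/(4.74*l^2 + 1.06*l - 1.18)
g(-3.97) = 0.19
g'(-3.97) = 0.06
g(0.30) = -1.60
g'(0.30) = -7.72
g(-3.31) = 0.23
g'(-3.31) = 0.09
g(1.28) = -0.27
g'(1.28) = 0.08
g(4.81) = -0.11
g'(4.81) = 0.02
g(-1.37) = 0.88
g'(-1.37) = 1.21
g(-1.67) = 0.62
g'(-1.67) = 0.61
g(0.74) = -0.26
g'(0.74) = -0.36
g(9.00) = -0.06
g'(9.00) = 0.01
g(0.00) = -1.32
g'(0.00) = 1.25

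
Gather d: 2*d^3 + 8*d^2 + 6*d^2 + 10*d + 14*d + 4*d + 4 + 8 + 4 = 2*d^3 + 14*d^2 + 28*d + 16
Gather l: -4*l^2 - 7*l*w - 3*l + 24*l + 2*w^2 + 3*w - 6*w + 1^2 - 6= -4*l^2 + l*(21 - 7*w) + 2*w^2 - 3*w - 5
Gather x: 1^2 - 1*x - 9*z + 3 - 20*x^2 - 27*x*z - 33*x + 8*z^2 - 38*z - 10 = -20*x^2 + x*(-27*z - 34) + 8*z^2 - 47*z - 6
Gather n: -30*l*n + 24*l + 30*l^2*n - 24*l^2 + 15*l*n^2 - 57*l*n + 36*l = -24*l^2 + 15*l*n^2 + 60*l + n*(30*l^2 - 87*l)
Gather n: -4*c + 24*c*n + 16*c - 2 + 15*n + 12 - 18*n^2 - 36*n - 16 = 12*c - 18*n^2 + n*(24*c - 21) - 6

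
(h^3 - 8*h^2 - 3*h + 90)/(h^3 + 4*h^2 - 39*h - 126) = (h - 5)/(h + 7)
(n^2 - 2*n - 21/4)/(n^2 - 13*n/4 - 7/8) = 2*(2*n + 3)/(4*n + 1)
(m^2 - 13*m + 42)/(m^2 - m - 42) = (m - 6)/(m + 6)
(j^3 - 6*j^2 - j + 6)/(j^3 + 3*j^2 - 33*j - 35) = (j^2 - 7*j + 6)/(j^2 + 2*j - 35)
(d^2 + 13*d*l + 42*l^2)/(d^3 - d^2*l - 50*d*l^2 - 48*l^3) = (d + 7*l)/(d^2 - 7*d*l - 8*l^2)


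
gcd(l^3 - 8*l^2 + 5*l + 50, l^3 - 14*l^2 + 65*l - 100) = l^2 - 10*l + 25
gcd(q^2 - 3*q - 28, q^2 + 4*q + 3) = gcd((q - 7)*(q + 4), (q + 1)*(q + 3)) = 1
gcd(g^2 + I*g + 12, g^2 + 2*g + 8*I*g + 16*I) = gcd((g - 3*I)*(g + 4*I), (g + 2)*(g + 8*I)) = 1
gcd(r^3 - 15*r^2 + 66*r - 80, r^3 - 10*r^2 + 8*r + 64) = r - 8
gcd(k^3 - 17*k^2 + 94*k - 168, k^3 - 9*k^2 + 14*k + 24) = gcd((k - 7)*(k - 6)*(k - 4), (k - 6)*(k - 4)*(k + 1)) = k^2 - 10*k + 24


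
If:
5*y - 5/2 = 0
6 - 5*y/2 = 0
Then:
No Solution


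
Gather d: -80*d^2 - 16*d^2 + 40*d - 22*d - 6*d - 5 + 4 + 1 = -96*d^2 + 12*d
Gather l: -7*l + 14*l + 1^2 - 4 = 7*l - 3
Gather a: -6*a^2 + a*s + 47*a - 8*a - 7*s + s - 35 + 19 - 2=-6*a^2 + a*(s + 39) - 6*s - 18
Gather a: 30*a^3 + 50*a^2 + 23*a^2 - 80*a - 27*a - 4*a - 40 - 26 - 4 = 30*a^3 + 73*a^2 - 111*a - 70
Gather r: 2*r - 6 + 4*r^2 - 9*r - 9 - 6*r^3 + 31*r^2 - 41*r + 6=-6*r^3 + 35*r^2 - 48*r - 9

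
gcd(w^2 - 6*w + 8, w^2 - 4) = w - 2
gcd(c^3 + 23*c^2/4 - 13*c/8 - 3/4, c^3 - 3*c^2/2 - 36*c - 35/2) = 1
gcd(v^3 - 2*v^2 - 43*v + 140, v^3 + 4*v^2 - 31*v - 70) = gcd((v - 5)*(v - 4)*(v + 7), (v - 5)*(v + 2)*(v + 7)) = v^2 + 2*v - 35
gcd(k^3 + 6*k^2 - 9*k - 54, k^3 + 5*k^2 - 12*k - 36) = k^2 + 3*k - 18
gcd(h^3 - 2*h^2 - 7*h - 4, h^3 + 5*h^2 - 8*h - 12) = h + 1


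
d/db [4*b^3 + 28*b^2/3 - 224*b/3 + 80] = 12*b^2 + 56*b/3 - 224/3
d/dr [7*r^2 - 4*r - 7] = 14*r - 4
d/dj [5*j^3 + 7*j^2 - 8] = j*(15*j + 14)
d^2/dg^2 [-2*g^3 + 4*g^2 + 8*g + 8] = 8 - 12*g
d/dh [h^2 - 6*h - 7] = 2*h - 6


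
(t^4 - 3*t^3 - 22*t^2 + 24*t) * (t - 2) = t^5 - 5*t^4 - 16*t^3 + 68*t^2 - 48*t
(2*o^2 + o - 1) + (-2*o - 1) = 2*o^2 - o - 2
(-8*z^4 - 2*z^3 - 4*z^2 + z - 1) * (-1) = 8*z^4 + 2*z^3 + 4*z^2 - z + 1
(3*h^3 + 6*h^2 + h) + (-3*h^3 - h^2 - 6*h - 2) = 5*h^2 - 5*h - 2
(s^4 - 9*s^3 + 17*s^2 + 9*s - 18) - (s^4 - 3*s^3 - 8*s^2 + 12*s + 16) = -6*s^3 + 25*s^2 - 3*s - 34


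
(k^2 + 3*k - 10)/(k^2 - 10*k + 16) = (k + 5)/(k - 8)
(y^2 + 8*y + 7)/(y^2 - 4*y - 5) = (y + 7)/(y - 5)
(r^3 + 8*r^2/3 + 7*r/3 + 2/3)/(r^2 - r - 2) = (3*r^2 + 5*r + 2)/(3*(r - 2))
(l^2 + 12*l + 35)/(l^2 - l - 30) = (l + 7)/(l - 6)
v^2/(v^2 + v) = v/(v + 1)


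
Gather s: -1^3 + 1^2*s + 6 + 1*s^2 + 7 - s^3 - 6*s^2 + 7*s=-s^3 - 5*s^2 + 8*s + 12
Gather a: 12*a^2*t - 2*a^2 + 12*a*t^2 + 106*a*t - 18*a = a^2*(12*t - 2) + a*(12*t^2 + 106*t - 18)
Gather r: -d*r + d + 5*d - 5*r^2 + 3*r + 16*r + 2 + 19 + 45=6*d - 5*r^2 + r*(19 - d) + 66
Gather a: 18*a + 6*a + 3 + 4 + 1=24*a + 8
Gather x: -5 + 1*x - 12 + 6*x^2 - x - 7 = 6*x^2 - 24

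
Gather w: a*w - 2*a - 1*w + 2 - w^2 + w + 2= a*w - 2*a - w^2 + 4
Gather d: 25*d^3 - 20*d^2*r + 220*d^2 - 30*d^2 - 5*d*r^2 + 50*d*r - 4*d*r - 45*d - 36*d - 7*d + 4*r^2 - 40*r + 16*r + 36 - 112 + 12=25*d^3 + d^2*(190 - 20*r) + d*(-5*r^2 + 46*r - 88) + 4*r^2 - 24*r - 64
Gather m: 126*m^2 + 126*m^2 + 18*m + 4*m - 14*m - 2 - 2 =252*m^2 + 8*m - 4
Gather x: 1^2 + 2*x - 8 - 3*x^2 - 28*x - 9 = -3*x^2 - 26*x - 16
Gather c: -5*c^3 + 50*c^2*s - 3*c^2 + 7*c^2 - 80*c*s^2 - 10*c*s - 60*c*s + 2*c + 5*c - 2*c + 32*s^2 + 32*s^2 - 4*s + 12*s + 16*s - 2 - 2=-5*c^3 + c^2*(50*s + 4) + c*(-80*s^2 - 70*s + 5) + 64*s^2 + 24*s - 4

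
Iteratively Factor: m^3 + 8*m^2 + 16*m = (m + 4)*(m^2 + 4*m) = m*(m + 4)*(m + 4)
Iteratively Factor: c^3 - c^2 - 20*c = (c + 4)*(c^2 - 5*c) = (c - 5)*(c + 4)*(c)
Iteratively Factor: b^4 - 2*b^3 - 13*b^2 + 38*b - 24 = (b - 3)*(b^3 + b^2 - 10*b + 8) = (b - 3)*(b - 1)*(b^2 + 2*b - 8) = (b - 3)*(b - 1)*(b + 4)*(b - 2)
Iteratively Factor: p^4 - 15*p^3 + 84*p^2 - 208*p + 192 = (p - 3)*(p^3 - 12*p^2 + 48*p - 64) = (p - 4)*(p - 3)*(p^2 - 8*p + 16) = (p - 4)^2*(p - 3)*(p - 4)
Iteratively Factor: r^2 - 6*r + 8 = (r - 4)*(r - 2)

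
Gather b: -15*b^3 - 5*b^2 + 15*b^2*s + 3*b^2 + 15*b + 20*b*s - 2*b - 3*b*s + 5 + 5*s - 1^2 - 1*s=-15*b^3 + b^2*(15*s - 2) + b*(17*s + 13) + 4*s + 4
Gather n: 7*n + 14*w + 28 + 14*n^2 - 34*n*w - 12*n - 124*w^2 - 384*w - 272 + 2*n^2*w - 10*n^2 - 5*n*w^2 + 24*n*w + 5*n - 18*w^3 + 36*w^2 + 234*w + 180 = n^2*(2*w + 4) + n*(-5*w^2 - 10*w) - 18*w^3 - 88*w^2 - 136*w - 64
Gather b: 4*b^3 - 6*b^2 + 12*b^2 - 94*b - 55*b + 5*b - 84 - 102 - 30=4*b^3 + 6*b^2 - 144*b - 216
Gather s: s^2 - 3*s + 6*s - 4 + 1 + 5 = s^2 + 3*s + 2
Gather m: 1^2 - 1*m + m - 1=0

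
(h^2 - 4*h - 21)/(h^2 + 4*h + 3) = (h - 7)/(h + 1)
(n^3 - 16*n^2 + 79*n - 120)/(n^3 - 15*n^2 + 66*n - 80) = (n - 3)/(n - 2)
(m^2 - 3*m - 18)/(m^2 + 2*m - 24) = (m^2 - 3*m - 18)/(m^2 + 2*m - 24)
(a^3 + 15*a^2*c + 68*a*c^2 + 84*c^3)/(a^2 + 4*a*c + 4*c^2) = (a^2 + 13*a*c + 42*c^2)/(a + 2*c)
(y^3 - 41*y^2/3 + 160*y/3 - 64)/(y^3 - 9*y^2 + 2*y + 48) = (y - 8/3)/(y + 2)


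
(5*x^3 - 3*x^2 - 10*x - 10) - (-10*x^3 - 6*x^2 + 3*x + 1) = 15*x^3 + 3*x^2 - 13*x - 11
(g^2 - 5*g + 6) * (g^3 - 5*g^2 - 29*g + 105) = g^5 - 10*g^4 + 2*g^3 + 220*g^2 - 699*g + 630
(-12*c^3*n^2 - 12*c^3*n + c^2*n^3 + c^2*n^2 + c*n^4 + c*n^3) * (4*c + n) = -48*c^4*n^2 - 48*c^4*n - 8*c^3*n^3 - 8*c^3*n^2 + 5*c^2*n^4 + 5*c^2*n^3 + c*n^5 + c*n^4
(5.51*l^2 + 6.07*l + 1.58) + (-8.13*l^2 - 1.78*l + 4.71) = -2.62*l^2 + 4.29*l + 6.29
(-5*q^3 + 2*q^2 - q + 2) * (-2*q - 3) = 10*q^4 + 11*q^3 - 4*q^2 - q - 6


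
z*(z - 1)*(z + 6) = z^3 + 5*z^2 - 6*z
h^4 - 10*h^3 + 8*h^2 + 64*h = h*(h - 8)*(h - 4)*(h + 2)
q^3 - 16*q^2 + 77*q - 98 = (q - 7)^2*(q - 2)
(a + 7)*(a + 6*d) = a^2 + 6*a*d + 7*a + 42*d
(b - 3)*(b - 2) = b^2 - 5*b + 6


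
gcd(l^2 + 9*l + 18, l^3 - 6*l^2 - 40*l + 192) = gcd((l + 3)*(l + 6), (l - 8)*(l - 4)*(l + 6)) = l + 6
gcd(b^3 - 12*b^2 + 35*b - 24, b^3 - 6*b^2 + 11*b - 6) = b^2 - 4*b + 3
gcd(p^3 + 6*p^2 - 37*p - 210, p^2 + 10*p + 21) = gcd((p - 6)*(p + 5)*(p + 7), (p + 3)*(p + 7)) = p + 7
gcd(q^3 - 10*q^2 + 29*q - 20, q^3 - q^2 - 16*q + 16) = q^2 - 5*q + 4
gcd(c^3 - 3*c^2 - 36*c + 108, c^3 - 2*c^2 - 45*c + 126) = c^2 - 9*c + 18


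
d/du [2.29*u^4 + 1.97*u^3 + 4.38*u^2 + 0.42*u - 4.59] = 9.16*u^3 + 5.91*u^2 + 8.76*u + 0.42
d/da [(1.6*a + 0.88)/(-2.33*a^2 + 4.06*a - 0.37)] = (3.728*a^2 + 4.1008*a - 4.1648)/(5.4289*a^4 - 18.9196*a^3 + 18.2078*a^2 - 3.0044*a + 0.1369)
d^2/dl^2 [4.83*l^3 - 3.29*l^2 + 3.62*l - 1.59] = 28.98*l - 6.58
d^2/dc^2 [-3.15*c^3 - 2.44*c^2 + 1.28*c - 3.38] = -18.9*c - 4.88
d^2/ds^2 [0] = 0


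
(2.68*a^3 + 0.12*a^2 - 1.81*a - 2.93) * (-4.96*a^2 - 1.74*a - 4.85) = -13.2928*a^5 - 5.2584*a^4 - 4.2292*a^3 + 17.1002*a^2 + 13.8767*a + 14.2105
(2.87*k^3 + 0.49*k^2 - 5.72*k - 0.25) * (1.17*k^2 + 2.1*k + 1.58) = 3.3579*k^5 + 6.6003*k^4 - 1.1288*k^3 - 11.5303*k^2 - 9.5626*k - 0.395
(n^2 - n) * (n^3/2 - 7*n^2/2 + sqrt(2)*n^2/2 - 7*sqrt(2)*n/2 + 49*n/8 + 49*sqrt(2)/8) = n^5/2 - 4*n^4 + sqrt(2)*n^4/2 - 4*sqrt(2)*n^3 + 77*n^3/8 - 49*n^2/8 + 77*sqrt(2)*n^2/8 - 49*sqrt(2)*n/8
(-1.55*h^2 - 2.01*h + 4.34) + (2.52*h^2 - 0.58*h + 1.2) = 0.97*h^2 - 2.59*h + 5.54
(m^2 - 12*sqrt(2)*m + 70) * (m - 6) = m^3 - 12*sqrt(2)*m^2 - 6*m^2 + 70*m + 72*sqrt(2)*m - 420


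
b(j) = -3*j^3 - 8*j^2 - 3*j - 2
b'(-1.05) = 3.88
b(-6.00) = 376.00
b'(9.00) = -876.00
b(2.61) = -117.67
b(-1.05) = -4.20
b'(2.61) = -106.07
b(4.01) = -336.11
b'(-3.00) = -36.00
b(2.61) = -117.67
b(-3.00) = 16.00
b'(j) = -9*j^2 - 16*j - 3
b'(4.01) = -211.88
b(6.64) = -1252.90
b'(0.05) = -3.82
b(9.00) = -2864.00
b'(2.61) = -106.07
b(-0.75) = -2.98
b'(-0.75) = 3.94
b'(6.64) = -506.05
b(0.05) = -2.17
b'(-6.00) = -231.00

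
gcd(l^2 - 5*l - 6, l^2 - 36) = l - 6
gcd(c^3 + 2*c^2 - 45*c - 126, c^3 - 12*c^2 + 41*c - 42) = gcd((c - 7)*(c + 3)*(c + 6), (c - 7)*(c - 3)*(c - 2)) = c - 7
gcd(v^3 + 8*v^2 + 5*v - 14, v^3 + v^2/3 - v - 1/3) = v - 1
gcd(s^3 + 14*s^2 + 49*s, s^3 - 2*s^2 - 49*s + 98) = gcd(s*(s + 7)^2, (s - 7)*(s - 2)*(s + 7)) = s + 7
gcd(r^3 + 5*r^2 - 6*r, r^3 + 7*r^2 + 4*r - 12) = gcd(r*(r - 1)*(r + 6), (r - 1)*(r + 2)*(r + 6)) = r^2 + 5*r - 6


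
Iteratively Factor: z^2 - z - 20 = (z + 4)*(z - 5)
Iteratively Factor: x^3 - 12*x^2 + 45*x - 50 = (x - 5)*(x^2 - 7*x + 10) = (x - 5)^2*(x - 2)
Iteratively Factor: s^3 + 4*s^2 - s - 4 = (s - 1)*(s^2 + 5*s + 4) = (s - 1)*(s + 4)*(s + 1)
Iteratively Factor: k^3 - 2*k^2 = (k - 2)*(k^2) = k*(k - 2)*(k)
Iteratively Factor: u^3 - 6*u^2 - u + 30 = (u + 2)*(u^2 - 8*u + 15) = (u - 3)*(u + 2)*(u - 5)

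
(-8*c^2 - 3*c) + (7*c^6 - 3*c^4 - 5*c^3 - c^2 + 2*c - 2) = 7*c^6 - 3*c^4 - 5*c^3 - 9*c^2 - c - 2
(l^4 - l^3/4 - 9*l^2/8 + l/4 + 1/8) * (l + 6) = l^5 + 23*l^4/4 - 21*l^3/8 - 13*l^2/2 + 13*l/8 + 3/4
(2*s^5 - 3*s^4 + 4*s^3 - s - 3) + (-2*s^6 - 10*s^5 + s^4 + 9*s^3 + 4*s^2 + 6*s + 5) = -2*s^6 - 8*s^5 - 2*s^4 + 13*s^3 + 4*s^2 + 5*s + 2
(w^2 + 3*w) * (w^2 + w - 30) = w^4 + 4*w^3 - 27*w^2 - 90*w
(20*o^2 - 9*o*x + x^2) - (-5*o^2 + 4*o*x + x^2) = 25*o^2 - 13*o*x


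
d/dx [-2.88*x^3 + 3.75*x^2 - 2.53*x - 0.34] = -8.64*x^2 + 7.5*x - 2.53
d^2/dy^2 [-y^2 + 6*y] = -2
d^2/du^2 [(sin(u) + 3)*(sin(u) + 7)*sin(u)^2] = -16*sin(u)^4 - 90*sin(u)^3 - 72*sin(u)^2 + 60*sin(u) + 42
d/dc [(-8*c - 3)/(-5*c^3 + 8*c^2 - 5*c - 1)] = (-80*c^3 + 19*c^2 + 48*c - 7)/(25*c^6 - 80*c^5 + 114*c^4 - 70*c^3 + 9*c^2 + 10*c + 1)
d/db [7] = 0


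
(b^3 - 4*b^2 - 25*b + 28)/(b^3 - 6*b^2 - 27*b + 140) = (b^2 + 3*b - 4)/(b^2 + b - 20)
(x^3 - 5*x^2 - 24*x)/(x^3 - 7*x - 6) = x*(-x^2 + 5*x + 24)/(-x^3 + 7*x + 6)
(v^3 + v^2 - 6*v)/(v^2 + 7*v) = (v^2 + v - 6)/(v + 7)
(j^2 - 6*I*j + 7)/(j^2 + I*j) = (j - 7*I)/j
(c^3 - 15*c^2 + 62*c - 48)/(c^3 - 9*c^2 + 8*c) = (c - 6)/c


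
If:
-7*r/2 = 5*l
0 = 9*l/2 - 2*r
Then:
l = 0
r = 0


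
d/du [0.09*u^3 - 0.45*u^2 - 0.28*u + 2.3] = 0.27*u^2 - 0.9*u - 0.28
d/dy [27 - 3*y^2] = -6*y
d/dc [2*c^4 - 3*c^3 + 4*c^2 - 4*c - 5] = 8*c^3 - 9*c^2 + 8*c - 4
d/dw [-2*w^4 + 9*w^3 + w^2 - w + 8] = -8*w^3 + 27*w^2 + 2*w - 1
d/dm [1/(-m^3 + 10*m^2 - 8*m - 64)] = (3*m^2 - 20*m + 8)/(m^3 - 10*m^2 + 8*m + 64)^2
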